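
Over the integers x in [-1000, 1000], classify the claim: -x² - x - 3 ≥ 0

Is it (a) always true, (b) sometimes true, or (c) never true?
Over all integers in [-1000, 1000], LHS − RHS is largest at x = 0, where it equals -3:
x = 0: LHS = -0² - 0 - 3 = -3; -3 ≥ 0 — FAILS
At the ends of the range:
x = -1000: LHS = -(-1000)² - (-1000) - 3 = -999003; -999003 ≥ 0 — FAILS
x = 1000: LHS = -1000² - 1000 - 3 = -1001003; -1001003 ≥ 0 — FAILS
Hence LHS − RHS is never zero or positive, i.e. LHS < RHS throughout, so the claimed relation (≥) fails for every integer in [-1000, 1000].

No integer in the range satisfies it.

Answer: Never true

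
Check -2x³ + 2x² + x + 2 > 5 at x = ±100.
x = 100: LHS = -2·100³ + 2·100² + 100 + 2 = -1979898; -1979898 > 5 — FAILS
x = -100: LHS = -2·(-100)³ + 2·(-100)² + (-100) + 2 = 2019902; 2019902 > 5 — holds

Answer: Partially: fails for x = 100, holds for x = -100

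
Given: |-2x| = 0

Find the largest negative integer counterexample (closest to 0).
Testing negative integers from -1 downward:
x = -1: LHS = |-2·(-1)| = |2| = 2; 2 = 0 — FAILS  ← closest negative counterexample to 0

Answer: x = -1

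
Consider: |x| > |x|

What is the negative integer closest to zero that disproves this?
Testing negative integers from -1 downward:
x = -1: LHS = |-1| = 1, RHS = |-1| = 1; 1 > 1 — FAILS  ← closest negative counterexample to 0

Answer: x = -1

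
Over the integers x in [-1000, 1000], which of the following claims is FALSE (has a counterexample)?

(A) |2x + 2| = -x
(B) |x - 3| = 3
(A) x = 0: LHS = |2·0 + 2| = |2| = 2, RHS = -0 = 0; 2 = 0 — FAILS
(B) x = 1: LHS = |1 - 3| = |-2| = 2; 2 = 3 — FAILS

Answer: Both A and B are false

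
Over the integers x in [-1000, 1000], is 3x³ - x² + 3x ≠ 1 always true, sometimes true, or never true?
Track d = LHS − RHS over the integers in [-1000, 1000]. Equality would need d = 0, but d changes sign only between consecutive integers, jumping over 0:
x = 0: LHS = 3·0³ - 0² + 3·0 = 0; 0 ≠ 1 — holds  (d = -1)
x = 1: LHS = 3·1³ - 1² + 3·1 = 5; 5 ≠ 1 — holds  (d = 4)
Away from these crossings d keeps a constant sign, and checking every integer in [-1000, 1000] confirms d ≠ 0 throughout. Hence the two sides are never equal, so the relation holds for every integer in [-1000, 1000].

No counterexample exists.

Answer: Always true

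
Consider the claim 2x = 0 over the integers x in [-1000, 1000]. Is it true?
The claim fails at x = 1:
x = 1: LHS = 2·1 = 2; 2 = 0 — FAILS

Because a single integer refutes it, the statement is false.

Answer: False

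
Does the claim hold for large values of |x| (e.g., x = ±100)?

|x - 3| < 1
x = 100: LHS = |100 - 3| = |97| = 97; 97 < 1 — FAILS
x = -100: LHS = |(-100) - 3| = |-103| = 103; 103 < 1 — FAILS

Answer: No, fails for both x = 100 and x = -100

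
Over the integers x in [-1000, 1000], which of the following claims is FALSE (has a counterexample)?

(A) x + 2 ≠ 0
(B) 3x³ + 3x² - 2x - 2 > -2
(A) x = -2: LHS = (-2) + 2 = 0; 0 ≠ 0 — FAILS
(B) x = 0: LHS = 3·0³ + 3·0² - 2·0 - 2 = -2; -2 > -2 — FAILS

Answer: Both A and B are false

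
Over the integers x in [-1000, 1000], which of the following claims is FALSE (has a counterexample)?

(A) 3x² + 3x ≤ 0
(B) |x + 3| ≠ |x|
(A) x = 1: LHS = 3·1² + 3·1 = 6; 6 ≤ 0 — FAILS

(B) Track d = LHS − RHS over the integers in [-1000, 1000]. Equality would need d = 0, but d changes sign only between consecutive integers, jumping over 0:
x = -2: LHS = |(-2) + 3| = |1| = 1, RHS = |-2| = 2; 1 ≠ 2 — holds  (d = -1)
x = -1: LHS = |(-1) + 3| = |2| = 2, RHS = |-1| = 1; 2 ≠ 1 — holds  (d = 1)
Away from these crossings d keeps a constant sign, and checking every integer in [-1000, 1000] confirms d ≠ 0 throughout. Hence the two sides are never equal, so the relation holds for every integer in [-1000, 1000].

Only (A) has a counterexample.

Answer: A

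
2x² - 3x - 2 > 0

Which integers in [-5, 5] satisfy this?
Holds for: {-5, -4, -3, -2, -1, 3, 4, 5}
Fails for: {0, 1, 2}

Answer: {-5, -4, -3, -2, -1, 3, 4, 5}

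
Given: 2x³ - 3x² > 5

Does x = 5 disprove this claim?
Substitute x = 5 into the relation:
x = 5: LHS = 2·5³ - 3·5² = 175; 175 > 5 — holds

The claim holds here, so x = 5 is not a counterexample. (A counterexample exists elsewhere, e.g. x = 0.)

Answer: No, x = 5 is not a counterexample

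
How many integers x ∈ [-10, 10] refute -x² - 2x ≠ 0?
Counterexamples in [-10, 10]: {-2, 0}.

Counting them gives 2 values.

Answer: 2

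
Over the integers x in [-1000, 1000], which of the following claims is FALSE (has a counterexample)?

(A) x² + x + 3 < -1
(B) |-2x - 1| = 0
(A) x = 0: LHS = 0² + 0 + 3 = 3; 3 < -1 — FAILS
(B) x = 0: LHS = |-2·0 - 1| = |-1| = 1; 1 = 0 — FAILS

Answer: Both A and B are false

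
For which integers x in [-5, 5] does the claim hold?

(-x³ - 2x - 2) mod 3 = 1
For a polynomial with integer coefficients, its value mod 3 depends only on x mod 3, so it suffices to check one representative of each residue class, x = 0, 1, 2:
x = 0: LHS = (-0³ - 2·0 - 2) mod 3 = (-2) mod 3 = 1; 1 = 1 — holds
x = 1: LHS = (-1³ - 2·1 - 2) mod 3 = (-5) mod 3 = 1; 1 = 1 — holds
x = 2: LHS = (-2³ - 2·2 - 2) mod 3 = (-14) mod 3 = 1; 1 = 1 — holds
The relation holds in every residue class, so the relation holds for every integer in [-5, 5].

Answer: All integers in [-5, 5]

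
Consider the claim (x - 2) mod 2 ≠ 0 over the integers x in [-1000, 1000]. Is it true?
The claim fails at x = 0:
x = 0: LHS = (0 - 2) mod 2 = (-2) mod 2 = 0; 0 ≠ 0 — FAILS

Because a single integer refutes it, the statement is false.

Answer: False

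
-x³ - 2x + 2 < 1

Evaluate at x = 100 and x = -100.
x = 100: LHS = -100³ - 2·100 + 2 = -1000198; -1000198 < 1 — holds
x = -100: LHS = -(-100)³ - 2·(-100) + 2 = 1000202; 1000202 < 1 — FAILS

Answer: Partially: holds for x = 100, fails for x = -100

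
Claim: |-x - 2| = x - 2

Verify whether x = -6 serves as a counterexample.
Substitute x = -6 into the relation:
x = -6: LHS = |-(-6) - 2| = |4| = 4, RHS = (-6) - 2 = -8; 4 = -8 — FAILS

Since the claim fails at x = -6, this value is a counterexample.

Answer: Yes, x = -6 is a counterexample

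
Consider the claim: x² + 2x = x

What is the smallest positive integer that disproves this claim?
Testing positive integers:
x = 1: LHS = 1² + 2·1 = 3; 3 = 1 — FAILS  ← smallest positive counterexample

Answer: x = 1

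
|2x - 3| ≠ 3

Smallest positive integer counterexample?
Testing positive integers:
x = 1: LHS = |2·1 - 3| = |-1| = 1; 1 ≠ 3 — holds
x = 2: LHS = |2·2 - 3| = |1| = 1; 1 ≠ 3 — holds
x = 3: LHS = |2·3 - 3| = |3| = 3; 3 ≠ 3 — FAILS  ← smallest positive counterexample

Answer: x = 3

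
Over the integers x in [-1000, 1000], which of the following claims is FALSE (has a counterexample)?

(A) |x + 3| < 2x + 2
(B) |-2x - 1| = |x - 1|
(A) x = 0: LHS = |0 + 3| = |3| = 3, RHS = 2·0 + 2 = 2; 3 < 2 — FAILS
(B) x = 1: LHS = |-2·1 - 1| = |-3| = 3, RHS = |1 - 1| = |0| = 0; 3 = 0 — FAILS

Answer: Both A and B are false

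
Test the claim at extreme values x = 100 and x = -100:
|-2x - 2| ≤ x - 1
x = 100: LHS = |-2·100 - 2| = |-202| = 202, RHS = 100 - 1 = 99; 202 ≤ 99 — FAILS
x = -100: LHS = |-2·(-100) - 2| = |198| = 198, RHS = (-100) - 1 = -101; 198 ≤ -101 — FAILS

Answer: No, fails for both x = 100 and x = -100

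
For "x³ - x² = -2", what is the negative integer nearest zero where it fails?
Testing negative integers from -1 downward:
x = -1: LHS = (-1)³ - (-1)² = -2; -2 = -2 — holds
x = -2: LHS = (-2)³ - (-2)² = -12; -12 = -2 — FAILS  ← closest negative counterexample to 0

Answer: x = -2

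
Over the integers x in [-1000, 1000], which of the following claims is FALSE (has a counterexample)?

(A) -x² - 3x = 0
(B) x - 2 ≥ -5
(A) x = 1: LHS = -1² - 3·1 = -4; -4 = 0 — FAILS
(B) x = -4: LHS = (-4) - 2 = -6; -6 ≥ -5 — FAILS

Answer: Both A and B are false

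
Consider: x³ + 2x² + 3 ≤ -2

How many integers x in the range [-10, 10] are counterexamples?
Counterexamples in [-10, 10]: {-2, -1, 0, 1, 2, 3, 4, 5, 6, 7, 8, 9, 10}.

Counting them gives 13 values.

Answer: 13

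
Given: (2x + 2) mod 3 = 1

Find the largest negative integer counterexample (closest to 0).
Testing negative integers from -1 downward:
x = -1: LHS = (2·(-1) + 2) mod 3 = 0 mod 3 = 0; 0 = 1 — FAILS  ← closest negative counterexample to 0

Answer: x = -1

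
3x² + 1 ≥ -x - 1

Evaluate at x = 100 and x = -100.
x = 100: LHS = 3·100² + 1 = 30001, RHS = -100 - 1 = -101; 30001 ≥ -101 — holds
x = -100: LHS = 3·(-100)² + 1 = 30001, RHS = -(-100) - 1 = 99; 30001 ≥ 99 — holds

Answer: Yes, holds for both x = 100 and x = -100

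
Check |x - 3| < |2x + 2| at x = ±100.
x = 100: LHS = |100 - 3| = |97| = 97, RHS = |2·100 + 2| = |202| = 202; 97 < 202 — holds
x = -100: LHS = |(-100) - 3| = |-103| = 103, RHS = |2·(-100) + 2| = |-198| = 198; 103 < 198 — holds

Answer: Yes, holds for both x = 100 and x = -100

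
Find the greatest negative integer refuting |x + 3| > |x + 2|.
Testing negative integers from -1 downward:
x = -1: LHS = |(-1) + 3| = |2| = 2, RHS = |(-1) + 2| = |1| = 1; 2 > 1 — holds
x = -2: LHS = |(-2) + 3| = |1| = 1, RHS = |(-2) + 2| = |0| = 0; 1 > 0 — holds
x = -3: LHS = |(-3) + 3| = |0| = 0, RHS = |(-3) + 2| = |-1| = 1; 0 > 1 — FAILS  ← closest negative counterexample to 0

Answer: x = -3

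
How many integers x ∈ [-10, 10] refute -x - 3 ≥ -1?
Counterexamples in [-10, 10]: {-1, 0, 1, 2, 3, 4, 5, 6, 7, 8, 9, 10}.

Counting them gives 12 values.

Answer: 12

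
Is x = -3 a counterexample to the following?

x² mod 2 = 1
Substitute x = -3 into the relation:
x = -3: LHS = ((-3)²) mod 2 = 9 mod 2 = 1; 1 = 1 — holds

The claim holds here, so x = -3 is not a counterexample. (A counterexample exists elsewhere, e.g. x = 0.)

Answer: No, x = -3 is not a counterexample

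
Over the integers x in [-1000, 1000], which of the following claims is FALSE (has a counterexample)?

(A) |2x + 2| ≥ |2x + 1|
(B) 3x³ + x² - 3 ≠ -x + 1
(A) x = -1: LHS = |2·(-1) + 2| = |0| = 0, RHS = |2·(-1) + 1| = |-1| = 1; 0 ≥ 1 — FAILS

(B) Track d = LHS − RHS over the integers in [-1000, 1000]. Equality would need d = 0, but d changes sign only between consecutive integers, jumping over 0:
x = 0: LHS = 3·0³ + 0² - 3 = -3, RHS = -0 + 1 = 1; -3 ≠ 1 — holds  (d = -4)
x = 1: LHS = 3·1³ + 1² - 3 = 1, RHS = -1 + 1 = 0; 1 ≠ 0 — holds  (d = 1)
Away from these crossings d keeps a constant sign, and checking every integer in [-1000, 1000] confirms d ≠ 0 throughout. Hence the two sides are never equal, so the relation holds for every integer in [-1000, 1000].

Only (A) has a counterexample.

Answer: A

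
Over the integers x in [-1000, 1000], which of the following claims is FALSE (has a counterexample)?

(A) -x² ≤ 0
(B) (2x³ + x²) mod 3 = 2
(A) Over all integers in [-1000, 1000], LHS − RHS is largest at x = 0, where it equals 0:
x = 0: LHS = -0² = 0; 0 ≤ 0 — holds
At the ends of the range:
x = -1000: LHS = -(-1000)² = -1000000; -1000000 ≤ 0 — holds
x = 1000: LHS = -1000² = -1000000; -1000000 ≤ 0 — holds
Hence LHS − RHS is never positive, i.e. LHS ≤ RHS throughout, so the relation holds for every integer in [-1000, 1000].

(B) x = 0: LHS = (2·0³ + 0²) mod 3 = 0 mod 3 = 0; 0 = 2 — FAILS

Only (B) has a counterexample.

Answer: B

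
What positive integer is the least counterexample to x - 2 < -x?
Testing positive integers:
x = 1: LHS = 1 - 2 = -1; -1 < -1 — FAILS  ← smallest positive counterexample

Answer: x = 1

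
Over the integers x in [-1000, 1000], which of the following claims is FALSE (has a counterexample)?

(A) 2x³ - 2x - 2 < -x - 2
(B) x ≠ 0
(A) x = 0: LHS = 2·0³ - 2·0 - 2 = -2, RHS = -0 - 2 = -2; -2 < -2 — FAILS
(B) x = 0: 0 ≠ 0 — FAILS

Answer: Both A and B are false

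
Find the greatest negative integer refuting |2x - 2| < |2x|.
Testing negative integers from -1 downward:
x = -1: LHS = |2·(-1) - 2| = |-4| = 4, RHS = |2·(-1)| = |-2| = 2; 4 < 2 — FAILS  ← closest negative counterexample to 0

Answer: x = -1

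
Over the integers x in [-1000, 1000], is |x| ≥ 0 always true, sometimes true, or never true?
An absolute value is never negative, so the left side is ≥ 0 for every x, while the right side is 0. Tightest case in [-1000, 1000] is x = 0:
x = 0: LHS = |0| = 0; 0 ≥ 0 — holds
Hence LHS − RHS is never negative, i.e. LHS ≥ RHS throughout, so the relation holds for every integer in [-1000, 1000].

No counterexample exists.

Answer: Always true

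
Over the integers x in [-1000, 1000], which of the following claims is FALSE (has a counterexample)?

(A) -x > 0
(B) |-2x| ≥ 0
(A) x = 0: LHS = -0 = 0; 0 > 0 — FAILS

(B) An absolute value is never negative, so the left side is ≥ 0 for every x, while the right side is 0. Tightest case in [-1000, 1000] is x = 0:
x = 0: LHS = |-2·0| = |0| = 0; 0 ≥ 0 — holds
Hence LHS − RHS is never negative, i.e. LHS ≥ RHS throughout, so the relation holds for every integer in [-1000, 1000].

Only (A) has a counterexample.

Answer: A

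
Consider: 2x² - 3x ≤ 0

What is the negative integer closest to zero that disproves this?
Testing negative integers from -1 downward:
x = -1: LHS = 2·(-1)² - 3·(-1) = 5; 5 ≤ 0 — FAILS  ← closest negative counterexample to 0

Answer: x = -1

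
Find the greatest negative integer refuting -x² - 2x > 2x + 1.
Testing negative integers from -1 downward:
x = -1: LHS = -(-1)² - 2·(-1) = 1, RHS = 2·(-1) + 1 = -1; 1 > -1 — holds
x = -2: LHS = -(-2)² - 2·(-2) = 0, RHS = 2·(-2) + 1 = -3; 0 > -3 — holds
x = -3: LHS = -(-3)² - 2·(-3) = -3, RHS = 2·(-3) + 1 = -5; -3 > -5 — holds
x = -4: LHS = -(-4)² - 2·(-4) = -8, RHS = 2·(-4) + 1 = -7; -8 > -7 — FAILS  ← closest negative counterexample to 0

Answer: x = -4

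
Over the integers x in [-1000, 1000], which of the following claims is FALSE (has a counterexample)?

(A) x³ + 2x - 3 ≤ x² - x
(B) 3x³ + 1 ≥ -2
(A) x = 2: LHS = 2³ + 2·2 - 3 = 9, RHS = 2² - 2 = 2; 9 ≤ 2 — FAILS
(B) x = -2: LHS = 3·(-2)³ + 1 = -23; -23 ≥ -2 — FAILS

Answer: Both A and B are false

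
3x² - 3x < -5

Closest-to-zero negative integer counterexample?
Testing negative integers from -1 downward:
x = -1: LHS = 3·(-1)² - 3·(-1) = 6; 6 < -5 — FAILS  ← closest negative counterexample to 0

Answer: x = -1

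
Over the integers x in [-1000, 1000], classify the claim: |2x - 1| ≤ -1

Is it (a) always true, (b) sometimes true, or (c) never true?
An absolute value is never negative, so the left side is ≥ 0 for every x, while the right side is -1. Tightest case in [-1000, 1000] is x = 0:
x = 0: LHS = |2·0 - 1| = |-1| = 1; 1 ≤ -1 — FAILS
Hence LHS − RHS is never zero or negative, i.e. LHS > RHS throughout, so the claimed relation (≤) fails for every integer in [-1000, 1000].

No integer in the range satisfies it.

Answer: Never true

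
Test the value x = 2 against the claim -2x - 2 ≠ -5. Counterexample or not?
Substitute x = 2 into the relation:
x = 2: LHS = -2·2 - 2 = -6; -6 ≠ -5 — holds

The relation holds at x = 2, so it is not a counterexample.

Answer: No, x = 2 is not a counterexample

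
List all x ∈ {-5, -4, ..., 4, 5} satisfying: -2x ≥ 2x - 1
Holds for: {-5, -4, -3, -2, -1, 0}
Fails for: {1, 2, 3, 4, 5}

Answer: {-5, -4, -3, -2, -1, 0}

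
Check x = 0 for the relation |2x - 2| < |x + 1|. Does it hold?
x = 0: LHS = |2·0 - 2| = |-2| = 2, RHS = |0 + 1| = |1| = 1; 2 < 1 — FAILS

The relation fails at x = 0, so x = 0 is a counterexample.

Answer: No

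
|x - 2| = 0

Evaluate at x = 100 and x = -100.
x = 100: LHS = |100 - 2| = |98| = 98; 98 = 0 — FAILS
x = -100: LHS = |(-100) - 2| = |-102| = 102; 102 = 0 — FAILS

Answer: No, fails for both x = 100 and x = -100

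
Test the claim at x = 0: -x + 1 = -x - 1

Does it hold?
x = 0: LHS = -0 + 1 = 1, RHS = -0 - 1 = -1; 1 = -1 — FAILS

The relation fails at x = 0, so x = 0 is a counterexample.

Answer: No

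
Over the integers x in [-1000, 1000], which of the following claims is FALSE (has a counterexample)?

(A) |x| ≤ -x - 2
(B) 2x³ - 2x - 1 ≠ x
(A) x = 0: LHS = |0| = 0, RHS = -0 - 2 = -2; 0 ≤ -2 — FAILS
(B) x = -1: LHS = 2·(-1)³ - 2·(-1) - 1 = -1; -1 ≠ -1 — FAILS

Answer: Both A and B are false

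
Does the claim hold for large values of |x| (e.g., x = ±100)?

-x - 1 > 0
x = 100: LHS = -100 - 1 = -101; -101 > 0 — FAILS
x = -100: LHS = -(-100) - 1 = 99; 99 > 0 — holds

Answer: Partially: fails for x = 100, holds for x = -100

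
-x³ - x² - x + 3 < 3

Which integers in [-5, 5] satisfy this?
Holds for: {1, 2, 3, 4, 5}
Fails for: {-5, -4, -3, -2, -1, 0}

Answer: {1, 2, 3, 4, 5}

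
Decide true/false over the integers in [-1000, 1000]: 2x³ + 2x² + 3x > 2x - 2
The claim fails at x = -2:
x = -2: LHS = 2·(-2)³ + 2·(-2)² + 3·(-2) = -14, RHS = 2·(-2) - 2 = -6; -14 > -6 — FAILS

Because a single integer refutes it, the statement is false.

Answer: False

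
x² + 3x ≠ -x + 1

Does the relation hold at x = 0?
x = 0: LHS = 0² + 3·0 = 0, RHS = -0 + 1 = 1; 0 ≠ 1 — holds

The relation is satisfied at x = 0.

Answer: Yes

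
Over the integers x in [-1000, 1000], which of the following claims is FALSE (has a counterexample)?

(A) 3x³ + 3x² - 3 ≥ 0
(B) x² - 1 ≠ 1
(A) x = 0: LHS = 3·0³ + 3·0² - 3 = -3; -3 ≥ 0 — FAILS

(B) Track d = LHS − RHS over the integers in [-1000, 1000]. Equality would need d = 0, but d changes sign only between consecutive integers, jumping over 0:
x = -2: LHS = (-2)² - 1 = 3; 3 ≠ 1 — holds  (d = 2)
x = -1: LHS = (-1)² - 1 = 0; 0 ≠ 1 — holds  (d = -1)
x = 1: LHS = 1² - 1 = 0; 0 ≠ 1 — holds  (d = -1)
x = 2: LHS = 2² - 1 = 3; 3 ≠ 1 — holds  (d = 2)
Away from these crossings d keeps a constant sign, and checking every integer in [-1000, 1000] confirms d ≠ 0 throughout. Hence the two sides are never equal, so the relation holds for every integer in [-1000, 1000].

Only (A) has a counterexample.

Answer: A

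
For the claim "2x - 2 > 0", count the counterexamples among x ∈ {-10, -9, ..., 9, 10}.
Counterexamples in [-10, 10]: {-10, -9, -8, -7, -6, -5, -4, -3, -2, -1, 0, 1}.

Counting them gives 12 values.

Answer: 12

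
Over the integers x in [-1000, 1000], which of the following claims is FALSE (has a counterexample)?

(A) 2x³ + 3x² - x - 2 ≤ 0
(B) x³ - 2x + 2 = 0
(A) x = 1: LHS = 2·1³ + 3·1² - 1 - 2 = 2; 2 ≤ 0 — FAILS
(B) x = 0: LHS = 0³ - 2·0 + 2 = 2; 2 = 0 — FAILS

Answer: Both A and B are false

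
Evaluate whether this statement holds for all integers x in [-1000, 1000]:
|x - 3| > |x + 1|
The claim fails at x = 1:
x = 1: LHS = |1 - 3| = |-2| = 2, RHS = |1 + 1| = |2| = 2; 2 > 2 — FAILS

Because a single integer refutes it, the statement is false.

Answer: False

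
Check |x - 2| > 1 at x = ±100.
x = 100: LHS = |100 - 2| = |98| = 98; 98 > 1 — holds
x = -100: LHS = |(-100) - 2| = |-102| = 102; 102 > 1 — holds

Answer: Yes, holds for both x = 100 and x = -100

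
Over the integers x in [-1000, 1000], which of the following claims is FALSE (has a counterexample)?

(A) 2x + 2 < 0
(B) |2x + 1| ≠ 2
(A) x = 0: LHS = 2·0 + 2 = 2; 2 < 0 — FAILS

(B) Track d = LHS − RHS over the integers in [-1000, 1000]. Equality would need d = 0, but d changes sign only between consecutive integers, jumping over 0:
x = -2: LHS = |2·(-2) + 1| = |-3| = 3; 3 ≠ 2 — holds  (d = 1)
x = -1: LHS = |2·(-1) + 1| = |-1| = 1; 1 ≠ 2 — holds  (d = -1)
x = 0: LHS = |2·0 + 1| = |1| = 1; 1 ≠ 2 — holds  (d = -1)
x = 1: LHS = |2·1 + 1| = |3| = 3; 3 ≠ 2 — holds  (d = 1)
Away from these crossings d keeps a constant sign, and checking every integer in [-1000, 1000] confirms d ≠ 0 throughout. Hence the two sides are never equal, so the relation holds for every integer in [-1000, 1000].

Only (A) has a counterexample.

Answer: A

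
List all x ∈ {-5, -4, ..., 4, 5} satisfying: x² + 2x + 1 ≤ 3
Holds for: {-2, -1, 0}
Fails for: {-5, -4, -3, 1, 2, 3, 4, 5}

Answer: {-2, -1, 0}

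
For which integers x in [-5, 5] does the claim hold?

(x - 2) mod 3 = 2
Holds for: {-5, -2, 1, 4}
Fails for: {-4, -3, -1, 0, 2, 3, 5}

Answer: {-5, -2, 1, 4}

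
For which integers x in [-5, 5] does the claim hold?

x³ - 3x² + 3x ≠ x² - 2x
Holds for: {-5, -4, -3, -2, -1, 1, 2, 3, 4, 5}
Fails for: {0}

Answer: {-5, -4, -3, -2, -1, 1, 2, 3, 4, 5}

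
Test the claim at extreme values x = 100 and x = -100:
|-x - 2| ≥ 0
x = 100: LHS = |-100 - 2| = |-102| = 102; 102 ≥ 0 — holds
x = -100: LHS = |-(-100) - 2| = |98| = 98; 98 ≥ 0 — holds

Answer: Yes, holds for both x = 100 and x = -100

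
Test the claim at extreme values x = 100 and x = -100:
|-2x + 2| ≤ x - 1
x = 100: LHS = |-2·100 + 2| = |-198| = 198, RHS = 100 - 1 = 99; 198 ≤ 99 — FAILS
x = -100: LHS = |-2·(-100) + 2| = |202| = 202, RHS = (-100) - 1 = -101; 202 ≤ -101 — FAILS

Answer: No, fails for both x = 100 and x = -100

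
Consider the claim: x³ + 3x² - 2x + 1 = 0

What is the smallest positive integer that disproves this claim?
Testing positive integers:
x = 1: LHS = 1³ + 3·1² - 2·1 + 1 = 3; 3 = 0 — FAILS  ← smallest positive counterexample

Answer: x = 1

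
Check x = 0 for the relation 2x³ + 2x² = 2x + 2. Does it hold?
x = 0: LHS = 2·0³ + 2·0² = 0, RHS = 2·0 + 2 = 2; 0 = 2 — FAILS

The relation fails at x = 0, so x = 0 is a counterexample.

Answer: No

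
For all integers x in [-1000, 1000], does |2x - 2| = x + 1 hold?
The claim fails at x = 0:
x = 0: LHS = |2·0 - 2| = |-2| = 2, RHS = 0 + 1 = 1; 2 = 1 — FAILS

Because a single integer refutes it, the statement is false.

Answer: False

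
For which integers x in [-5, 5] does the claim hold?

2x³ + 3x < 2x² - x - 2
Holds for: {-5, -4, -3, -2, -1}
Fails for: {0, 1, 2, 3, 4, 5}

Answer: {-5, -4, -3, -2, -1}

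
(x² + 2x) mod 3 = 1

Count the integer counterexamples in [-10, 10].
Counterexamples in [-10, 10]: {-10, -9, -8, -7, -6, -5, -4, -3, -2, -1, 0, 1, 2, 3, 4, 5, 6, 7, 8, 9, 10}.

Counting them gives 21 values.

Answer: 21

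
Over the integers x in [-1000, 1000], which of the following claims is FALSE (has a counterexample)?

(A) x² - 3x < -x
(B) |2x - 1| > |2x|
(A) x = 0: LHS = 0² - 3·0 = 0, RHS = -0 = 0; 0 < 0 — FAILS
(B) x = 1: LHS = |2·1 - 1| = |1| = 1, RHS = |2·1| = |2| = 2; 1 > 2 — FAILS

Answer: Both A and B are false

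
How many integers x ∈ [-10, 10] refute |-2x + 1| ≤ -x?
Counterexamples in [-10, 10]: {-10, -9, -8, -7, -6, -5, -4, -3, -2, -1, 0, 1, 2, 3, 4, 5, 6, 7, 8, 9, 10}.

Counting them gives 21 values.

Answer: 21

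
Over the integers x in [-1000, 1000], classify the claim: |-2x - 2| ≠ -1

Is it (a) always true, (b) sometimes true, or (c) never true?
An absolute value is never negative, so the left side is ≥ 0 for every x, while the right side is -1. Tightest case in [-1000, 1000] is x = -1:
x = -1: LHS = |-2·(-1) - 2| = |0| = 0; 0 ≠ -1 — holds
Hence LHS − RHS is never 0, i.e. the two sides are never equal, so the relation holds for every integer in [-1000, 1000].

No counterexample exists.

Answer: Always true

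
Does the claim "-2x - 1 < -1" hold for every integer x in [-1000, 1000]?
The claim fails at x = 0:
x = 0: LHS = -2·0 - 1 = -1; -1 < -1 — FAILS

Because a single integer refutes it, the statement is false.

Answer: False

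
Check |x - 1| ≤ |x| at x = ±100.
x = 100: LHS = |100 - 1| = |99| = 99, RHS = |100| = 100; 99 ≤ 100 — holds
x = -100: LHS = |(-100) - 1| = |-101| = 101, RHS = |-100| = 100; 101 ≤ 100 — FAILS

Answer: Partially: holds for x = 100, fails for x = -100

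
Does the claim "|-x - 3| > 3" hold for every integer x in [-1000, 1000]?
The claim fails at x = 0:
x = 0: LHS = |-0 - 3| = |-3| = 3; 3 > 3 — FAILS

Because a single integer refutes it, the statement is false.

Answer: False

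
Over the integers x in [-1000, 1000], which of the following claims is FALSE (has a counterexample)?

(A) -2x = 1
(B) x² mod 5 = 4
(A) x = 0: LHS = -2·0 = 0; 0 = 1 — FAILS
(B) x = 0: LHS = (0²) mod 5 = 0 mod 5 = 0; 0 = 4 — FAILS

Answer: Both A and B are false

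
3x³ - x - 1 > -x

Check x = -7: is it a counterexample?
Substitute x = -7 into the relation:
x = -7: LHS = 3·(-7)³ - (-7) - 1 = -1023, RHS = -(-7) = 7; -1023 > 7 — FAILS

Since the claim fails at x = -7, this value is a counterexample.

Answer: Yes, x = -7 is a counterexample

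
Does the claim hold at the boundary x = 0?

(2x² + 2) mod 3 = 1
x = 0: LHS = (2·0² + 2) mod 3 = 2 mod 3 = 2; 2 = 1 — FAILS

The relation fails at x = 0, so x = 0 is a counterexample.

Answer: No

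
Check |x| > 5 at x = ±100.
x = 100: LHS = |100| = 100; 100 > 5 — holds
x = -100: LHS = |-100| = 100; 100 > 5 — holds

Answer: Yes, holds for both x = 100 and x = -100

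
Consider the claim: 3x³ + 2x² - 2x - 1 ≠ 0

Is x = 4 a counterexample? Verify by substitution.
Substitute x = 4 into the relation:
x = 4: LHS = 3·4³ + 2·4² - 2·4 - 1 = 215; 215 ≠ 0 — holds

The claim holds here, so x = 4 is not a counterexample. (A counterexample exists elsewhere, e.g. x = -1.)

Answer: No, x = 4 is not a counterexample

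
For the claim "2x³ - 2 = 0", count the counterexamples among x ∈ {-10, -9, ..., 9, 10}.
Counterexamples in [-10, 10]: {-10, -9, -8, -7, -6, -5, -4, -3, -2, -1, 0, 2, 3, 4, 5, 6, 7, 8, 9, 10}.

Counting them gives 20 values.

Answer: 20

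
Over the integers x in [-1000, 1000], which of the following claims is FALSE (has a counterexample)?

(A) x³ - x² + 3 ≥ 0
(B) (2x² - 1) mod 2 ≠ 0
(A) x = -2: LHS = (-2)³ - (-2)² + 3 = -9; -9 ≥ 0 — FAILS

(B) For a polynomial with integer coefficients, its value mod 2 depends only on x mod 2, so it suffices to check one representative of each residue class, x = 0, 1:
x = 0: LHS = (2·0² - 1) mod 2 = (-1) mod 2 = 1; 1 ≠ 0 — holds
x = 1: LHS = (2·1² - 1) mod 2 = 1 mod 2 = 1; 1 ≠ 0 — holds
The relation holds in every residue class, so the relation holds for every integer in [-1000, 1000].

Only (A) has a counterexample.

Answer: A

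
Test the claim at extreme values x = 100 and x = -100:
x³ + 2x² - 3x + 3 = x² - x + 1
x = 100: LHS = 100³ + 2·100² - 3·100 + 3 = 1019703, RHS = 100² - 100 + 1 = 9901; 1019703 = 9901 — FAILS
x = -100: LHS = (-100)³ + 2·(-100)² - 3·(-100) + 3 = -979697, RHS = (-100)² - (-100) + 1 = 10101; -979697 = 10101 — FAILS

Answer: No, fails for both x = 100 and x = -100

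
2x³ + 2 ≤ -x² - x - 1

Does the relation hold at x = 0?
x = 0: LHS = 2·0³ + 2 = 2, RHS = -0² - 0 - 1 = -1; 2 ≤ -1 — FAILS

The relation fails at x = 0, so x = 0 is a counterexample.

Answer: No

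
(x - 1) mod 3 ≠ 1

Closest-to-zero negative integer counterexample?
Testing negative integers from -1 downward:
x = -1: LHS = ((-1) - 1) mod 3 = (-2) mod 3 = 1; 1 ≠ 1 — FAILS  ← closest negative counterexample to 0

Answer: x = -1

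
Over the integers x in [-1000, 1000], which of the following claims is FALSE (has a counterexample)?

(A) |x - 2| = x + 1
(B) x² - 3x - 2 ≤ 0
(A) x = 0: LHS = |0 - 2| = |-2| = 2, RHS = 0 + 1 = 1; 2 = 1 — FAILS
(B) x = -1: LHS = (-1)² - 3·(-1) - 2 = 2; 2 ≤ 0 — FAILS

Answer: Both A and B are false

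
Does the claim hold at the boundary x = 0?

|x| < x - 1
x = 0: LHS = |0| = 0, RHS = 0 - 1 = -1; 0 < -1 — FAILS

The relation fails at x = 0, so x = 0 is a counterexample.

Answer: No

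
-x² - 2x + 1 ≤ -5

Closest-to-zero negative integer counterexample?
Testing negative integers from -1 downward:
x = -1: LHS = -(-1)² - 2·(-1) + 1 = 2; 2 ≤ -5 — FAILS  ← closest negative counterexample to 0

Answer: x = -1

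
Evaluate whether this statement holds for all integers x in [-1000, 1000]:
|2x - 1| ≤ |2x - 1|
Over all integers in [-1000, 1000], LHS − RHS is largest at x = 0, where it equals 0:
x = 0: LHS = |2·0 - 1| = |-1| = 1, RHS = |2·0 - 1| = |-1| = 1; 1 ≤ 1 — holds
At the ends of the range:
x = -1000: LHS = |2·(-1000) - 1| = |-2001| = 2001, RHS = |2·(-1000) - 1| = |-2001| = 2001; 2001 ≤ 2001 — holds
x = 1000: LHS = |2·1000 - 1| = |1999| = 1999, RHS = |2·1000 - 1| = |1999| = 1999; 1999 ≤ 1999 — holds
Hence LHS − RHS is never positive, i.e. LHS ≤ RHS throughout, so the relation holds for every integer in [-1000, 1000].

No counterexample exists.

Answer: True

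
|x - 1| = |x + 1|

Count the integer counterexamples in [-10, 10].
Counterexamples in [-10, 10]: {-10, -9, -8, -7, -6, -5, -4, -3, -2, -1, 1, 2, 3, 4, 5, 6, 7, 8, 9, 10}.

Counting them gives 20 values.

Answer: 20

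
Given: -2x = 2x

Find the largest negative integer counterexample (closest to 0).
Testing negative integers from -1 downward:
x = -1: LHS = -2·(-1) = 2, RHS = 2·(-1) = -2; 2 = -2 — FAILS  ← closest negative counterexample to 0

Answer: x = -1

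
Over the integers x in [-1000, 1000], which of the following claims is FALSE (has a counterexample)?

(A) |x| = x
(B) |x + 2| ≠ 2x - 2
(A) x = -1: LHS = |-1| = 1; 1 = -1 — FAILS
(B) x = 4: LHS = |4 + 2| = |6| = 6, RHS = 2·4 - 2 = 6; 6 ≠ 6 — FAILS

Answer: Both A and B are false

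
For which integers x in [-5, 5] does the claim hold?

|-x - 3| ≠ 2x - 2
Holds for: {-5, -4, -3, -2, -1, 0, 1, 2, 3, 4}
Fails for: {5}

Answer: {-5, -4, -3, -2, -1, 0, 1, 2, 3, 4}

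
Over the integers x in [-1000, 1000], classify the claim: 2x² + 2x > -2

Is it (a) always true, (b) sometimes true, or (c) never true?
Over all integers in [-1000, 1000], LHS − RHS is smallest at x = 0, where it equals 2:
x = 0: LHS = 2·0² + 2·0 = 0; 0 > -2 — holds
At the ends of the range:
x = -1000: LHS = 2·(-1000)² + 2·(-1000) = 1998000; 1998000 > -2 — holds
x = 1000: LHS = 2·1000² + 2·1000 = 2002000; 2002000 > -2 — holds
Hence LHS − RHS is never zero or negative, i.e. LHS > RHS throughout, so the relation holds for every integer in [-1000, 1000].

No counterexample exists.

Answer: Always true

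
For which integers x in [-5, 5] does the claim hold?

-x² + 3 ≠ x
Track d = LHS − RHS over the integers in [-5, 5]. Equality would need d = 0, but d changes sign only between consecutive integers, jumping over 0:
x = -3: LHS = -(-3)² + 3 = -6; -6 ≠ -3 — holds  (d = -3)
x = -2: LHS = -(-2)² + 3 = -1; -1 ≠ -2 — holds  (d = 1)
x = 1: LHS = -1² + 3 = 2; 2 ≠ 1 — holds  (d = 1)
x = 2: LHS = -2² + 3 = -1; -1 ≠ 2 — holds  (d = -3)
Away from these crossings d keeps a constant sign, and checking every integer in [-5, 5] confirms d ≠ 0 throughout. Hence the two sides are never equal, so the relation holds for every integer in [-5, 5].

Answer: All integers in [-5, 5]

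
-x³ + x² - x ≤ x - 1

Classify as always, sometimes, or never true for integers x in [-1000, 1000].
Holds at x = 1: LHS = -1³ + 1² - 1 = -1, RHS = 1 - 1 = 0; -1 ≤ 0 — holds
Fails at x = 0: LHS = -0³ + 0² - 0 = 0, RHS = 0 - 1 = -1; 0 ≤ -1 — FAILS
It is satisfied by some integers in the range but not all.

Answer: Sometimes true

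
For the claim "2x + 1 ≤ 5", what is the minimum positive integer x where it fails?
Testing positive integers:
x = 1: LHS = 2·1 + 1 = 3; 3 ≤ 5 — holds
x = 2: LHS = 2·2 + 1 = 5; 5 ≤ 5 — holds
x = 3: LHS = 2·3 + 1 = 7; 7 ≤ 5 — FAILS  ← smallest positive counterexample

Answer: x = 3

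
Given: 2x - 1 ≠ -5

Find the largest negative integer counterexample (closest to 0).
Testing negative integers from -1 downward:
x = -1: LHS = 2·(-1) - 1 = -3; -3 ≠ -5 — holds
x = -2: LHS = 2·(-2) - 1 = -5; -5 ≠ -5 — FAILS  ← closest negative counterexample to 0

Answer: x = -2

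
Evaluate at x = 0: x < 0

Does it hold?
x = 0: 0 < 0 — FAILS

The relation fails at x = 0, so x = 0 is a counterexample.

Answer: No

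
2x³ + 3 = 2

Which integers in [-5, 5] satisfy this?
Track d = LHS − RHS over the integers in [-5, 5]. Equality would need d = 0, but d changes sign only between consecutive integers, jumping over 0:
x = -1: LHS = 2·(-1)³ + 3 = 1; 1 = 2 — FAILS  (d = -1)
x = 0: LHS = 2·0³ + 3 = 3; 3 = 2 — FAILS  (d = 1)
Away from these crossings d keeps a constant sign, and checking every integer in [-5, 5] confirms d ≠ 0 throughout. Hence the two sides are never equal, so the claimed relation (=) fails for every integer in [-5, 5].

Answer: None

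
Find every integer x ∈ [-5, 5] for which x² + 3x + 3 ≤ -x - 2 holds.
Over all integers in [-5, 5], LHS − RHS is smallest at x = -2, where it equals 1:
x = -2: LHS = (-2)² + 3·(-2) + 3 = 1, RHS = -(-2) - 2 = 0; 1 ≤ 0 — FAILS
At the ends of the range:
x = -5: LHS = (-5)² + 3·(-5) + 3 = 13, RHS = -(-5) - 2 = 3; 13 ≤ 3 — FAILS
x = 5: LHS = 5² + 3·5 + 3 = 43, RHS = -5 - 2 = -7; 43 ≤ -7 — FAILS
Hence LHS − RHS is never zero or negative, i.e. LHS > RHS throughout, so the claimed relation (≤) fails for every integer in [-5, 5].

Answer: None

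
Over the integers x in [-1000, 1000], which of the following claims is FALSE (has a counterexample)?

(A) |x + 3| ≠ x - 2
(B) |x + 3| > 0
(A) Over all integers in [-1000, 1000], LHS − RHS is always positive; it is smallest at x = 0, where it equals 5:
x = 0: LHS = |0 + 3| = |3| = 3, RHS = 0 - 2 = -2; 3 ≠ -2 — holds
At the ends of the range:
x = -1000: LHS = |(-1000) + 3| = |-997| = 997, RHS = (-1000) - 2 = -1002; 997 ≠ -1002 — holds
x = 1000: LHS = |1000 + 3| = |1003| = 1003, RHS = 1000 - 2 = 998; 1003 ≠ 998 — holds
Hence LHS − RHS is never 0, i.e. the two sides are never equal, so the relation holds for every integer in [-1000, 1000].

(B) x = -3: LHS = |(-3) + 3| = |0| = 0; 0 > 0 — FAILS

Only (B) has a counterexample.

Answer: B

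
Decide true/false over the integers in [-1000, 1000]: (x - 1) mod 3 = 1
The claim fails at x = 0:
x = 0: LHS = (0 - 1) mod 3 = (-1) mod 3 = 2; 2 = 1 — FAILS

Because a single integer refutes it, the statement is false.

Answer: False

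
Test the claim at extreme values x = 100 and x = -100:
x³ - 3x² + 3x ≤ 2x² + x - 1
x = 100: LHS = 100³ - 3·100² + 3·100 = 970300, RHS = 2·100² + 100 - 1 = 20099; 970300 ≤ 20099 — FAILS
x = -100: LHS = (-100)³ - 3·(-100)² + 3·(-100) = -1030300, RHS = 2·(-100)² + (-100) - 1 = 19899; -1030300 ≤ 19899 — holds

Answer: Partially: fails for x = 100, holds for x = -100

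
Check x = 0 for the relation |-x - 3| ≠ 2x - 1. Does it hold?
x = 0: LHS = |-0 - 3| = |-3| = 3, RHS = 2·0 - 1 = -1; 3 ≠ -1 — holds

The relation is satisfied at x = 0.

Answer: Yes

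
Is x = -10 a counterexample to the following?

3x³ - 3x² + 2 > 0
Substitute x = -10 into the relation:
x = -10: LHS = 3·(-10)³ - 3·(-10)² + 2 = -3298; -3298 > 0 — FAILS

Since the claim fails at x = -10, this value is a counterexample.

Answer: Yes, x = -10 is a counterexample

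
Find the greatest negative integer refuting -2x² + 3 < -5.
Testing negative integers from -1 downward:
x = -1: LHS = -2·(-1)² + 3 = 1; 1 < -5 — FAILS  ← closest negative counterexample to 0

Answer: x = -1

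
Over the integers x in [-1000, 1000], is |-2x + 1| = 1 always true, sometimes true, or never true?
Holds at x = 0: LHS = |-2·0 + 1| = |1| = 1; 1 = 1 — holds
Fails at x = -1: LHS = |-2·(-1) + 1| = |3| = 3; 3 = 1 — FAILS
It is satisfied by some integers in the range but not all.

Answer: Sometimes true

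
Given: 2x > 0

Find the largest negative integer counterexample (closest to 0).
Testing negative integers from -1 downward:
x = -1: LHS = 2·(-1) = -2; -2 > 0 — FAILS  ← closest negative counterexample to 0

Answer: x = -1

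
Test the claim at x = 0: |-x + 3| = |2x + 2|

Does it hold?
x = 0: LHS = |-0 + 3| = |3| = 3, RHS = |2·0 + 2| = |2| = 2; 3 = 2 — FAILS

The relation fails at x = 0, so x = 0 is a counterexample.

Answer: No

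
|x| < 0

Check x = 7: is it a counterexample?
Substitute x = 7 into the relation:
x = 7: LHS = |7| = 7; 7 < 0 — FAILS

Since the claim fails at x = 7, this value is a counterexample.

Answer: Yes, x = 7 is a counterexample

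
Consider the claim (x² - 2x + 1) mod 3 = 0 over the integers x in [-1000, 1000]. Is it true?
The claim fails at x = 0:
x = 0: LHS = (0² - 2·0 + 1) mod 3 = 1 mod 3 = 1; 1 = 0 — FAILS

Because a single integer refutes it, the statement is false.

Answer: False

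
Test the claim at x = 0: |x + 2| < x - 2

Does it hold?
x = 0: LHS = |0 + 2| = |2| = 2, RHS = 0 - 2 = -2; 2 < -2 — FAILS

The relation fails at x = 0, so x = 0 is a counterexample.

Answer: No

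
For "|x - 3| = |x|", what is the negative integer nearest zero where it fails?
Testing negative integers from -1 downward:
x = -1: LHS = |(-1) - 3| = |-4| = 4, RHS = |-1| = 1; 4 = 1 — FAILS  ← closest negative counterexample to 0

Answer: x = -1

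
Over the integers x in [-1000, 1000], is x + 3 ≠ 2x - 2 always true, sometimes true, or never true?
Holds at x = 0: LHS = 0 + 3 = 3, RHS = 2·0 - 2 = -2; 3 ≠ -2 — holds
Fails at x = 5: LHS = 5 + 3 = 8, RHS = 2·5 - 2 = 8; 8 ≠ 8 — FAILS
It is satisfied by some integers in the range but not all.

Answer: Sometimes true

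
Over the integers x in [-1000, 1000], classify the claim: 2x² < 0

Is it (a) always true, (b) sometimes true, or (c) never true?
Over all integers in [-1000, 1000], LHS − RHS is smallest at x = 0, where it equals 0:
x = 0: LHS = 2·0² = 0; 0 < 0 — FAILS
At the ends of the range:
x = -1000: LHS = 2·(-1000)² = 2000000; 2000000 < 0 — FAILS
x = 1000: LHS = 2·1000² = 2000000; 2000000 < 0 — FAILS
Hence LHS − RHS is never negative, i.e. LHS ≥ RHS throughout, so the claimed relation (<) fails for every integer in [-1000, 1000].

No integer in the range satisfies it.

Answer: Never true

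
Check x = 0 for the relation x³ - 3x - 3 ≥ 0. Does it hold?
x = 0: LHS = 0³ - 3·0 - 3 = -3; -3 ≥ 0 — FAILS

The relation fails at x = 0, so x = 0 is a counterexample.

Answer: No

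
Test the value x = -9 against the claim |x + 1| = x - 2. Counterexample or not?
Substitute x = -9 into the relation:
x = -9: LHS = |(-9) + 1| = |-8| = 8, RHS = (-9) - 2 = -11; 8 = -11 — FAILS

Since the claim fails at x = -9, this value is a counterexample.

Answer: Yes, x = -9 is a counterexample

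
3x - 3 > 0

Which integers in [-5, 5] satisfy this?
Holds for: {2, 3, 4, 5}
Fails for: {-5, -4, -3, -2, -1, 0, 1}

Answer: {2, 3, 4, 5}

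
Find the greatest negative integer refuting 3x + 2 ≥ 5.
Testing negative integers from -1 downward:
x = -1: LHS = 3·(-1) + 2 = -1; -1 ≥ 5 — FAILS  ← closest negative counterexample to 0

Answer: x = -1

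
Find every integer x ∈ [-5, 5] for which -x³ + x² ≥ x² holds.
Holds for: {-5, -4, -3, -2, -1, 0}
Fails for: {1, 2, 3, 4, 5}

Answer: {-5, -4, -3, -2, -1, 0}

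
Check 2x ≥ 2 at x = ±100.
x = 100: LHS = 2·100 = 200; 200 ≥ 2 — holds
x = -100: LHS = 2·(-100) = -200; -200 ≥ 2 — FAILS

Answer: Partially: holds for x = 100, fails for x = -100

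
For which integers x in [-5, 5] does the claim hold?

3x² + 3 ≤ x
Over all integers in [-5, 5], LHS − RHS is smallest at x = 0, where it equals 3:
x = 0: LHS = 3·0² + 3 = 3; 3 ≤ 0 — FAILS
At the ends of the range:
x = -5: LHS = 3·(-5)² + 3 = 78; 78 ≤ -5 — FAILS
x = 5: LHS = 3·5² + 3 = 78; 78 ≤ 5 — FAILS
Hence LHS − RHS is never zero or negative, i.e. LHS > RHS throughout, so the claimed relation (≤) fails for every integer in [-5, 5].

Answer: None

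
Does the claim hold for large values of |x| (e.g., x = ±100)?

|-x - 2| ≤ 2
x = 100: LHS = |-100 - 2| = |-102| = 102; 102 ≤ 2 — FAILS
x = -100: LHS = |-(-100) - 2| = |98| = 98; 98 ≤ 2 — FAILS

Answer: No, fails for both x = 100 and x = -100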